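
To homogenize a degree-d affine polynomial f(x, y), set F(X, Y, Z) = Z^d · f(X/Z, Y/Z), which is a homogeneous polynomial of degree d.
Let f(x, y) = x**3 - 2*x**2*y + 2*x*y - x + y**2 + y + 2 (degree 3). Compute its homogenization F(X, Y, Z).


F(X, Y, Z) = X**3 - 2*X**2*Y + 2*X*Y*Z - X*Z**2 + Y**2*Z + Y*Z**2 + 2*Z**3

deg(f) = 3.
Substitute x = X/Z, y = Y/Z into f, then multiply by Z^3.
  monomial 1·x^3·y^0 ↦ 1·X^3·Y^0·Z^0.
  monomial -2·x^2·y^1 ↦ -2·X^2·Y^1·Z^0.
  monomial 2·x^1·y^1 ↦ 2·X^1·Y^1·Z^1.
  monomial -1·x^1·y^0 ↦ -1·X^1·Y^0·Z^2.
  monomial 1·x^0·y^2 ↦ 1·X^0·Y^2·Z^1.
  monomial 1·x^0·y^1 ↦ 1·X^0·Y^1·Z^2.
  monomial 2·x^0·y^0 ↦ 2·X^0·Y^0·Z^3.
Collecting: F(X, Y, Z) = X**3 - 2*X**2*Y + 2*X*Y*Z - X*Z**2 + Y**2*Z + Y*Z**2 + 2*Z**3.


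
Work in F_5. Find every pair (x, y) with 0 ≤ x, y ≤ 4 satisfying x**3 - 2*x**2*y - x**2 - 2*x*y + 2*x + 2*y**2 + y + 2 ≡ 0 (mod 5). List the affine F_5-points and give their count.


Affine F_5-points: {(0, 1), (2, 0), (2, 3), (3, 1), (3, 3)}; count = 5.

For each of the 25 pairs (x, y) ∈ F_5², evaluate f(x, y) mod 5. Record the zeros.
  x = 0: [0↦2, 1↦0, 2↦2, 3↦3, 4↦3]  zeros at y ∈ {1}
  x = 1: [0↦4, 1↦3, 2↦1, 3↦3, 4↦4]  zeros at y ∈ ∅
  x = 2: [0↦0, 1↦1, 2↦1, 3↦0, 4↦3]  zeros at y ∈ {0, 3}
  x = 3: [0↦1, 1↦0, 2↦3, 3↦0, 4↦1]  zeros at y ∈ {1, 3}
  x = 4: [0↦3, 1↦1, 2↦3, 3↦4, 4↦4]  zeros at y ∈ ∅
Collecting zeros: affine points = {(0, 1), (2, 0), (2, 3), (3, 1), (3, 3)}.
Total count |C(F_5)_aff| = 5.


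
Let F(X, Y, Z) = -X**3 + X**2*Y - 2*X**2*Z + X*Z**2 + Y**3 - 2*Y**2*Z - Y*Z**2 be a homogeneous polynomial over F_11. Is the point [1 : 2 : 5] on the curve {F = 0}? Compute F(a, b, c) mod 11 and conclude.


F(1,2,5) ≡ 0 (mod 11); P is on the curve.

Evaluate F(1, 2, 5) term-by-term (mod 11).
  -X**3 ↦ -1·1·1·1 = -1
  X**2*Y ↦ 1·1·2·1 = 2
  -2*X**2*Z ↦ -2·1·1·5 = -10
  X*Z**2 ↦ 1·1·1·25 = 25
  Y**3 ↦ 1·1·8·1 = 8
  -2*Y**2*Z ↦ -2·1·4·5 = -40
  -Y*Z**2 ↦ -1·1·2·25 = -50
Sum: F(1, 2, 5) = (-1) + (2) + (-10) + (25) + (8) + (-40) + (-50) = -66.
Reducing mod 11: -66 ≡ 0 (mod 11).
Since F(a, b, c) ≡ 0 (mod 11), P lies on the curve.


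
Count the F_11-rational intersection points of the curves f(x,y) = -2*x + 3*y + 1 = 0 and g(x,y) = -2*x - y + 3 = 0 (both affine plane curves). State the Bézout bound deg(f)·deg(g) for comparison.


Common zeros: {(4, 6)}; count = 1; Bézout bound = 1.

deg(f) = 1, deg(g) = 1, so Bézout bound = 1.
Scan x ∈ F_11. For each x, list the y ∈ F_11 with f(x, y) ≡ 0 and those with g(x, y) ≡ 0 (mod 11); the common zeros in that column are the intersection.
  x = 0: f ≡ 0 at y ∈ {7}; g ≡ 0 at y ∈ {3}; common: ∅.
  x = 1: f ≡ 0 at y ∈ {4}; g ≡ 0 at y ∈ {1}; common: ∅.
  x = 2: f ≡ 0 at y ∈ {1}; g ≡ 0 at y ∈ {10}; common: ∅.
  x = 3: f ≡ 0 at y ∈ {9}; g ≡ 0 at y ∈ {8}; common: ∅.
  x = 4: f ≡ 0 at y ∈ {6}; g ≡ 0 at y ∈ {6}; common: {6}.
  x = 5: f ≡ 0 at y ∈ {3}; g ≡ 0 at y ∈ {4}; common: ∅.
  x = 6: f ≡ 0 at y ∈ {0}; g ≡ 0 at y ∈ {2}; common: ∅.
  x = 7: f ≡ 0 at y ∈ {8}; g ≡ 0 at y ∈ {0}; common: ∅.
  x = 8: f ≡ 0 at y ∈ {5}; g ≡ 0 at y ∈ {9}; common: ∅.
  x = 9: f ≡ 0 at y ∈ {2}; g ≡ 0 at y ∈ {7}; common: ∅.
  x = 10: f ≡ 0 at y ∈ {10}; g ≡ 0 at y ∈ {5}; common: ∅.
Collecting: common zeros = {(4, 6)}, so the count is 1.
Comparison with the Bézout bound: 1 ≤ 1 = deg(f)·deg(g), as expected for curves with no common component (the bound is attained).


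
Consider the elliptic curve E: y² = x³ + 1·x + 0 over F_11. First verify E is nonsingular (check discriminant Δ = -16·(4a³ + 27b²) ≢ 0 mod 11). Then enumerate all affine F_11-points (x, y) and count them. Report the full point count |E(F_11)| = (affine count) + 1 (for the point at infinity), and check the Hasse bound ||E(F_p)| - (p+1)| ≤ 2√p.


Affine points = {(0, 0), (5, 3), (5, 8), (7, 3), (7, 8), (8, 5), (8, 6), (9, 1), (9, 10), (10, 3), (10, 8)}; affine count = 11; |E(F_11)| = 12.

Discriminant check: Δ ∝ 4a³ + 27b² = 4·1³ + 27·0² = 4·1 + 27·0 ≡ 4 (mod 11). Nonzero ⇒ E is nonsingular.
For each x ∈ F_11, compute rhs = x³ + 1·x + 0 mod 11, then count y ∈ F_11 with y² ≡ rhs.
  x = 0: rhs = 0, matching y values: 0 (1 points).
  x = 1: rhs = 2, matching y values: none (0 points).
  x = 2: rhs = 10, matching y values: none (0 points).
  x = 3: rhs = 8, matching y values: none (0 points).
  x = 4: rhs = 2, matching y values: none (0 points).
  x = 5: rhs = 9, matching y values: 3, 8 (2 points).
  x = 6: rhs = 2, matching y values: none (0 points).
  x = 7: rhs = 9, matching y values: 3, 8 (2 points).
  x = 8: rhs = 3, matching y values: 5, 6 (2 points).
  x = 9: rhs = 1, matching y values: 1, 10 (2 points).
  x = 10: rhs = 9, matching y values: 3, 8 (2 points).
Total affine count: 11.
Full point count |E(F_11)| = 11 + 1 = 12.
Hasse bound: |12 − (11+1)| = |0| = 0 ≤ 2√11 ≈ 6.6332 ✓.


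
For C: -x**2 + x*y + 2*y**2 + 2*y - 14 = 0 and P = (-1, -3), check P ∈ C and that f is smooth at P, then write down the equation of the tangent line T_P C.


Tangent line at P: -x - 11*y - 34 = 0.

Step 1: f(-1, -3) = 0, so P lies on C.
Step 2: partial derivatives
  f_x(x, y) = -2*x + y, f_y(x, y) = x + 4*y + 2.
  f_x(P) = -1, f_y(P) = -11 (gradient nonzero, so P is smooth).
Step 3: tangent line at P: -1·(x − -1) + -11·(y − -3) = 0.
Expanding: -x - 11*y - 34 = 0.


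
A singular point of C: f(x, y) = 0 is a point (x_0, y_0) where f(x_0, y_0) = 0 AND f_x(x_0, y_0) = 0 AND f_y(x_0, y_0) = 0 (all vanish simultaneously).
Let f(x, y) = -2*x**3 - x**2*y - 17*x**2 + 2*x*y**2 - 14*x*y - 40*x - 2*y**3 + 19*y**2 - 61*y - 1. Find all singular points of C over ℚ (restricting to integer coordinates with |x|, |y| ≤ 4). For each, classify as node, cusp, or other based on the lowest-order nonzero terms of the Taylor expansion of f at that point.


Singular points: {(-3, 2)}; classification: node.

Compute partial derivatives:
  f_x = -6*x**2 - 2*x*y - 34*x + 2*y**2 - 14*y - 40.
  f_y = -x**2 + 4*x*y - 14*x - 6*y**2 + 38*y - 61.
Scan x_0 ∈ {−4, ..., 4}. For each x_0, f_y(x_0, y) is a polynomial in y; find its integer roots y ∈ {−4, ..., 4}, then test f_x and f at those candidates.
  x = -4: f_y(-4, y) = -6*y**2 + 22*y - 21; no integer root y with |y| ≤ 4.
  x = -3: f_y(-3, y) = -6*y**2 + 26*y - 28; vanishes at y ∈ {2}. (-3, 2): f_x = 0, f = 0 — SINGULAR.
  x = -2: f_y(-2, y) = -6*y**2 + 30*y - 37; no integer root y with |y| ≤ 4.
  x = -1: f_y(-1, y) = -6*y**2 + 34*y - 48; vanishes at y ∈ {3}. (-1, 3): f_x = -30 ≠ 0.
  x = 0: f_y(0, y) = -6*y**2 + 38*y - 61; no integer root y with |y| ≤ 4.
  x = 1: f_y(1, y) = -6*y**2 + 42*y - 76; no integer root y with |y| ≤ 4.
  x = 2: f_y(2, y) = -6*y**2 + 46*y - 93; no integer root y with |y| ≤ 4.
  x = 3: f_y(3, y) = -6*y**2 + 50*y - 112; no integer root y with |y| ≤ 4.
  x = 4: f_y(4, y) = -6*y**2 + 54*y - 133; no integer root y with |y| ≤ 4.
Only singular point on the grid: (-3, 2).
Classify: substitute x = -3 + u, y = 2 + v and expand: f = -2*u**3 - u**2*v - u**2 + 2*u*v**2 - 2*v**3 + v**2.
No constant or linear terms (consistent with a singular point). Quadratic part: -u**2 + v**2. Cubic part: -2*u**3 - u**2*v + 2*u*v**2 - 2*v**3.
The quadratic part v**2 - u**2 = (v − u)(v + u) splits into two distinct linear factors, so there are two distinct tangent lines y − 2 = ±(x − -3) — this is a node (ordinary double point).
Classification: node.


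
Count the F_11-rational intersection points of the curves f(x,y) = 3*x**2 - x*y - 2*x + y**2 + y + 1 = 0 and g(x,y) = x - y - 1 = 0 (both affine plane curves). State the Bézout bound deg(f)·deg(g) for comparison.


Common zeros: {(3, 2), (5, 4)}; count = 2; Bézout bound = 2.

deg(f) = 2, deg(g) = 1, so Bézout bound = 2.
Scan x ∈ F_11. For each x, list the y ∈ F_11 with f(x, y) ≡ 0 and those with g(x, y) ≡ 0 (mod 11); the common zeros in that column are the intersection.
  x = 0: f ≡ 0 at y ∈ ∅; g ≡ 0 at y ∈ {10}; common: ∅.
  x = 1: f ≡ 0 at y ∈ {3, 8}; g ≡ 0 at y ∈ {0}; common: ∅.
  x = 2: f ≡ 0 at y ∈ {2, 10}; g ≡ 0 at y ∈ {1}; common: ∅.
  x = 3: f ≡ 0 at y ∈ {0, 2}; g ≡ 0 at y ∈ {2}; common: {2}.
  x = 4: f ≡ 0 at y ∈ ∅; g ≡ 0 at y ∈ {3}; common: ∅.
  x = 5: f ≡ 0 at y ∈ {0, 4}; g ≡ 0 at y ∈ {4}; common: {4}.
  x = 6: f ≡ 0 at y ∈ {8}; g ≡ 0 at y ∈ {5}; common: ∅.
  x = 7: f ≡ 0 at y ∈ ∅; g ≡ 0 at y ∈ {6}; common: ∅.
  x = 8: f ≡ 0 at y ∈ {3, 4}; g ≡ 0 at y ∈ {7}; common: ∅.
  x = 9: f ≡ 0 at y ∈ ∅; g ≡ 0 at y ∈ {8}; common: ∅.
  x = 10: f ≡ 0 at y ∈ ∅; g ≡ 0 at y ∈ {9}; common: ∅.
Collecting: common zeros = {(3, 2), (5, 4)}, so the count is 2.
Comparison with the Bézout bound: 2 ≤ 2 = deg(f)·deg(g), as expected for curves with no common component (the bound is attained).


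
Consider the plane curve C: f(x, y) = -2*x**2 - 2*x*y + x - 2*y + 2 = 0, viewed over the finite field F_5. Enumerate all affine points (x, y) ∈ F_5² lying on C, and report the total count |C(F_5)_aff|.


Affine F_5-points: {(0, 1), (1, 4), (2, 1), (3, 4)}; count = 4.

For each of the 25 pairs (x, y) ∈ F_5², evaluate f(x, y) mod 5. Record the zeros.
  x = 0: [0↦2, 1↦0, 2↦3, 3↦1, 4↦4]  zeros at y ∈ {1}
  x = 1: [0↦1, 1↦2, 2↦3, 3↦4, 4↦0]  zeros at y ∈ {4}
  x = 2: [0↦1, 1↦0, 2↦4, 3↦3, 4↦2]  zeros at y ∈ {1}
  x = 3: [0↦2, 1↦4, 2↦1, 3↦3, 4↦0]  zeros at y ∈ {4}
  x = 4: [0↦4, 1↦4, 2↦4, 3↦4, 4↦4]  zeros at y ∈ ∅
Collecting zeros: affine points = {(0, 1), (1, 4), (2, 1), (3, 4)}.
Total count |C(F_5)_aff| = 4.


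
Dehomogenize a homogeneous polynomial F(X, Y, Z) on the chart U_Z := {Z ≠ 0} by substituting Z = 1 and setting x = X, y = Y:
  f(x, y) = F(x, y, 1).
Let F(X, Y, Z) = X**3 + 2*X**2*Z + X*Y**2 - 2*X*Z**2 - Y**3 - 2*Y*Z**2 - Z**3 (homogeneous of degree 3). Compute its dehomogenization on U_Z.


f(x, y) = x**3 + 2*x**2 + x*y**2 - 2*x - y**3 - 2*y - 1

On U_Z we set Z = 1. Each monomial c·X^i·Y^j·Z^k in F becomes c·x^i·y^j·1^k = c·x^i·y^j.
Substituting Z = 1: F(X, Y, 1) = x**3 + 2*x**2 + x*y**2 - 2*x - y**3 - 2*y - 1.
Note: deg(f) ≤ deg(F) = 3; strict inequality happens when F is divisible by Z (lost terms).


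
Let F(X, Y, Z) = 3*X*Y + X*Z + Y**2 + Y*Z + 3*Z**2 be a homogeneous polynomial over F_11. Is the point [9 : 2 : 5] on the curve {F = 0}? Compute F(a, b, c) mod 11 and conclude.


F(9,2,5) ≡ 1 (mod 11); P is NOT on the curve.

Evaluate F(9, 2, 5) term-by-term (mod 11).
  3*X*Y ↦ 3·9·2·1 = 54
  X*Z ↦ 1·9·1·5 = 45
  Y**2 ↦ 1·1·4·1 = 4
  Y*Z ↦ 1·1·2·5 = 10
  3*Z**2 ↦ 3·1·1·25 = 75
Sum: F(9, 2, 5) = (54) + (45) + (4) + (10) + (75) = 188.
Reducing mod 11: 188 ≡ 1 (mod 11).
Since F(a, b, c) ≡ 1 ≠ 0 (mod 11), P does NOT lie on the curve.


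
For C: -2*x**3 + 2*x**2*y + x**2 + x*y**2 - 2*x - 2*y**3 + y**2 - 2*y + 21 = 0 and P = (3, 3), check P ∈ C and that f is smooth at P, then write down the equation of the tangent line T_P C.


Tangent line at P: -5*x - 14*y + 57 = 0.

Step 1: f(3, 3) = 0, so P lies on C.
Step 2: partial derivatives
  f_x(x, y) = -6*x**2 + 4*x*y + 2*x + y**2 - 2, f_y(x, y) = 2*x**2 + 2*x*y - 6*y**2 + 2*y - 2.
  f_x(P) = -5, f_y(P) = -14 (gradient nonzero, so P is smooth).
Step 3: tangent line at P: -5·(x − 3) + -14·(y − 3) = 0.
Expanding: -5*x - 14*y + 57 = 0.


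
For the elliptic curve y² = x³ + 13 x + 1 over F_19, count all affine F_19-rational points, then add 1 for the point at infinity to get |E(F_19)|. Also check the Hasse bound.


Affine points = {(0, 1), (0, 18), (2, 4), (2, 15), (5, 1), (5, 18), (7, 6), (7, 13), (8, 3), (8, 16), (9, 7), (9, 12), (12, 2), (12, 17), (13, 7), (13, 12), (14, 1), (14, 18), (16, 7), (16, 12), (17, 9), (17, 10), (18, 5), (18, 14)}; affine count = 24; |E(F_19)| = 25.

Discriminant check: Δ ∝ 4a³ + 27b² = 4·13³ + 27·1² = 4·2197 + 27·1 ≡ 18 (mod 19). Nonzero ⇒ E is nonsingular.
For each x ∈ F_19, compute rhs = x³ + 13·x + 1 mod 19, then count y ∈ F_19 with y² ≡ rhs.
  x = 0: rhs = 1, matching y values: 1, 18 (2 points).
  x = 1: rhs = 15, matching y values: none (0 points).
  x = 2: rhs = 16, matching y values: 4, 15 (2 points).
  x = 3: rhs = 10, matching y values: none (0 points).
  x = 4: rhs = 3, matching y values: none (0 points).
  x = 5: rhs = 1, matching y values: 1, 18 (2 points).
  x = 6: rhs = 10, matching y values: none (0 points).
  x = 7: rhs = 17, matching y values: 6, 13 (2 points).
  x = 8: rhs = 9, matching y values: 3, 16 (2 points).
  x = 9: rhs = 11, matching y values: 7, 12 (2 points).
  x = 10: rhs = 10, matching y values: none (0 points).
  x = 11: rhs = 12, matching y values: none (0 points).
  x = 12: rhs = 4, matching y values: 2, 17 (2 points).
  x = 13: rhs = 11, matching y values: 7, 12 (2 points).
  x = 14: rhs = 1, matching y values: 1, 18 (2 points).
  x = 15: rhs = 18, matching y values: none (0 points).
  x = 16: rhs = 11, matching y values: 7, 12 (2 points).
  x = 17: rhs = 5, matching y values: 9, 10 (2 points).
  x = 18: rhs = 6, matching y values: 5, 14 (2 points).
Total affine count: 24.
Full point count |E(F_19)| = 24 + 1 = 25.
Hasse bound: |25 − (19+1)| = |5| = 5 ≤ 2√19 ≈ 8.7178 ✓.


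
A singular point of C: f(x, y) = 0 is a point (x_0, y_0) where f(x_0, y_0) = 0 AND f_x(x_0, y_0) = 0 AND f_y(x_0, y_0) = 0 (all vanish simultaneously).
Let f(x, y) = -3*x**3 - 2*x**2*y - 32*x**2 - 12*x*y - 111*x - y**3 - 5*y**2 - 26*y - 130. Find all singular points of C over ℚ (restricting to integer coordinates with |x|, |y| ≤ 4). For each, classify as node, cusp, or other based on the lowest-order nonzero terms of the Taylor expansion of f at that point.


Singular points: {(-3, -2)}; classification: node.

Compute partial derivatives:
  f_x = -9*x**2 - 4*x*y - 64*x - 12*y - 111.
  f_y = -2*x**2 - 12*x - 3*y**2 - 10*y - 26.
Scan x_0 ∈ {−4, ..., 4}. For each x_0, f_y(x_0, y) is a polynomial in y; find its integer roots y ∈ {−4, ..., 4}, then test f_x and f at those candidates.
  x = -4: f_y(-4, y) = -3*y**2 - 10*y - 10; no integer root y with |y| ≤ 4.
  x = -3: f_y(-3, y) = -3*y**2 - 10*y - 8; vanishes at y ∈ {-2}. (-3, -2): f_x = 0, f = 0 — SINGULAR.
  x = -2: f_y(-2, y) = -3*y**2 - 10*y - 10; no integer root y with |y| ≤ 4.
  x = -1: f_y(-1, y) = -3*y**2 - 10*y - 16; no integer root y with |y| ≤ 4.
  x = 0: f_y(0, y) = -3*y**2 - 10*y - 26; no integer root y with |y| ≤ 4.
  x = 1: f_y(1, y) = -3*y**2 - 10*y - 40; no integer root y with |y| ≤ 4.
  x = 2: f_y(2, y) = -3*y**2 - 10*y - 58; no integer root y with |y| ≤ 4.
  x = 3: f_y(3, y) = -3*y**2 - 10*y - 80; no integer root y with |y| ≤ 4.
  x = 4: f_y(4, y) = -3*y**2 - 10*y - 106; no integer root y with |y| ≤ 4.
Only singular point on the grid: (-3, -2).
Classify: substitute x = -3 + u, y = -2 + v and expand: f = -3*u**3 - 2*u**2*v - u**2 - v**3 + v**2.
No constant or linear terms (consistent with a singular point). Quadratic part: -u**2 + v**2. Cubic part: -3*u**3 - 2*u**2*v - v**3.
The quadratic part v**2 - u**2 = (v − u)(v + u) splits into two distinct linear factors, so there are two distinct tangent lines y − -2 = ±(x − -3) — this is a node (ordinary double point).
Classification: node.


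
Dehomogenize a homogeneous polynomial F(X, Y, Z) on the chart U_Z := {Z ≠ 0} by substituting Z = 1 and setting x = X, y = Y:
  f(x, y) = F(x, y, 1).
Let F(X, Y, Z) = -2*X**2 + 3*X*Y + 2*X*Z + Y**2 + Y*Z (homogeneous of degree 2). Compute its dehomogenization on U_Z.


f(x, y) = -2*x**2 + 3*x*y + 2*x + y**2 + y

On U_Z we set Z = 1. Each monomial c·X^i·Y^j·Z^k in F becomes c·x^i·y^j·1^k = c·x^i·y^j.
Substituting Z = 1: F(X, Y, 1) = -2*x**2 + 3*x*y + 2*x + y**2 + y.
Note: deg(f) ≤ deg(F) = 2; strict inequality happens when F is divisible by Z (lost terms).


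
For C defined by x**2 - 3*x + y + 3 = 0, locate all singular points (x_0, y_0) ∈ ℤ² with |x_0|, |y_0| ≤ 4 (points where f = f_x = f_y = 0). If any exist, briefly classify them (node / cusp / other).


No singular points in the scanned grid; C is smooth there.

Compute partial derivatives:
  f_x = 2*x - 3.
  f_y = 1.
f_y = 1 is a nonzero constant, so f_y never vanishes: no point (x, y) can satisfy f = f_x = f_y = 0. In particular no (x, y) ∈ {−4, ..., 4}² is singular; the curve is smooth.


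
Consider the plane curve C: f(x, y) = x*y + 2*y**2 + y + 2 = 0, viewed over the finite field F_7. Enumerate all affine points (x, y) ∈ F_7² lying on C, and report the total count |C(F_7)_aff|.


Affine F_7-points: {(1, 2), (1, 4), (2, 1), (3, 6), (4, 3), (4, 5)}; count = 6.

For each of the 49 pairs (x, y) ∈ F_7², evaluate f(x, y) mod 7. Record the zeros.
  x = 0: [0↦2, 1↦5, 2↦5, 3↦2, 4↦3, 5↦1, 6↦3]  zeros at y ∈ ∅
  x = 1: [0↦2, 1↦6, 2↦0, 3↦5, 4↦0, 5↦6, 6↦2]  zeros at y ∈ {2, 4}
  x = 2: [0↦2, 1↦0, 2↦2, 3↦1, 4↦4, 5↦4, 6↦1]  zeros at y ∈ {1}
  x = 3: [0↦2, 1↦1, 2↦4, 3↦4, 4↦1, 5↦2, 6↦0]  zeros at y ∈ {6}
  x = 4: [0↦2, 1↦2, 2↦6, 3↦0, 4↦5, 5↦0, 6↦6]  zeros at y ∈ {3, 5}
  x = 5: [0↦2, 1↦3, 2↦1, 3↦3, 4↦2, 5↦5, 6↦5]  zeros at y ∈ ∅
  x = 6: [0↦2, 1↦4, 2↦3, 3↦6, 4↦6, 5↦3, 6↦4]  zeros at y ∈ ∅
Collecting zeros: affine points = {(1, 2), (1, 4), (2, 1), (3, 6), (4, 3), (4, 5)}.
Total count |C(F_7)_aff| = 6.


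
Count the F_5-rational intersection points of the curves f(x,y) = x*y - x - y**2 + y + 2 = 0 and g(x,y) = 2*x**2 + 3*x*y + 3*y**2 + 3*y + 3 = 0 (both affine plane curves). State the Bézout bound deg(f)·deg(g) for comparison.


Common zeros: {(2, 3)}; count = 1; Bézout bound = 4.

deg(f) = 2, deg(g) = 2, so Bézout bound = 4.
Scan x ∈ F_5. For each x, list the y ∈ F_5 with f(x, y) ≡ 0 and those with g(x, y) ≡ 0 (mod 5); the common zeros in that column are the intersection.
  x = 0: f ≡ 0 at y ∈ {2, 4}; g ≡ 0 at y ∈ ∅; common: ∅.
  x = 1: f ≡ 0 at y ∈ ∅; g ≡ 0 at y ∈ {0, 3}; common: ∅.
  x = 2: f ≡ 0 at y ∈ {0, 3}; g ≡ 0 at y ∈ {3, 4}; common: {3}.
  x = 3: f ≡ 0 at y ∈ ∅; g ≡ 0 at y ∈ ∅; common: ∅.
  x = 4: f ≡ 0 at y ∈ ∅; g ≡ 0 at y ∈ {0}; common: ∅.
Collecting: common zeros = {(2, 3)}, so the count is 1.
Comparison with the Bézout bound: 1 ≤ 4 = deg(f)·deg(g), as expected for curves with no common component (the affine F_5-count falls short of the bound because intersections may lie at infinity, over extension fields, or carry multiplicity).


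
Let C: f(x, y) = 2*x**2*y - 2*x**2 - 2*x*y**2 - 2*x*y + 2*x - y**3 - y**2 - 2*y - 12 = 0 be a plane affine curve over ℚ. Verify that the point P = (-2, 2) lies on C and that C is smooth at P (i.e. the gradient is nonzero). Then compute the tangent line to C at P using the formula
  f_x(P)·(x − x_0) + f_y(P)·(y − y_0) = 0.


Tangent line at P: -18*x + 10*y - 56 = 0.

Step 1: f(-2, 2) = 0, so P lies on C.
Step 2: partial derivatives
  f_x(x, y) = 4*x*y - 4*x - 2*y**2 - 2*y + 2, f_y(x, y) = 2*x**2 - 4*x*y - 2*x - 3*y**2 - 2*y - 2.
  f_x(P) = -18, f_y(P) = 10 (gradient nonzero, so P is smooth).
Step 3: tangent line at P: -18·(x − -2) + 10·(y − 2) = 0.
Expanding: -18*x + 10*y - 56 = 0.


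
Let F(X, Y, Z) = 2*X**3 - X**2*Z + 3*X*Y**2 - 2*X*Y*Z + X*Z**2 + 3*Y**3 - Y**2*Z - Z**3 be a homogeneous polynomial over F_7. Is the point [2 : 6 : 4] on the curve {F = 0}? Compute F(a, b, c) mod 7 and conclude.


F(2,6,4) ≡ 4 (mod 7); P is NOT on the curve.

Evaluate F(2, 6, 4) term-by-term (mod 7).
  2*X**3 ↦ 2·8·1·1 = 16
  -X**2*Z ↦ -1·4·1·4 = -16
  3*X*Y**2 ↦ 3·2·36·1 = 216
  -2*X*Y*Z ↦ -2·2·6·4 = -96
  X*Z**2 ↦ 1·2·1·16 = 32
  3*Y**3 ↦ 3·1·216·1 = 648
  -Y**2*Z ↦ -1·1·36·4 = -144
  -Z**3 ↦ -1·1·1·64 = -64
Sum: F(2, 6, 4) = (16) + (-16) + (216) + (-96) + (32) + (648) + (-144) + (-64) = 592.
Reducing mod 7: 592 ≡ 4 (mod 7).
Since F(a, b, c) ≡ 4 ≠ 0 (mod 7), P does NOT lie on the curve.


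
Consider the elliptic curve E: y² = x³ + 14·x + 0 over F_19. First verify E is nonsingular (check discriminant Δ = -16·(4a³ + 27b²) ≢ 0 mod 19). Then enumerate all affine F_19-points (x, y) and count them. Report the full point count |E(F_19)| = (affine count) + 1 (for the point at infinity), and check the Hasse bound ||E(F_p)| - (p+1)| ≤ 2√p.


Affine points = {(0, 0), (2, 6), (2, 13), (4, 5), (4, 14), (5, 9), (5, 10), (7, 2), (7, 17), (8, 4), (8, 15), (9, 0), (10, 0), (13, 2), (13, 17), (16, 8), (16, 11), (18, 2), (18, 17)}; affine count = 19; |E(F_19)| = 20.

Discriminant check: Δ ∝ 4a³ + 27b² = 4·14³ + 27·0² = 4·2744 + 27·0 ≡ 13 (mod 19). Nonzero ⇒ E is nonsingular.
For each x ∈ F_19, compute rhs = x³ + 14·x + 0 mod 19, then count y ∈ F_19 with y² ≡ rhs.
  x = 0: rhs = 0, matching y values: 0 (1 points).
  x = 1: rhs = 15, matching y values: none (0 points).
  x = 2: rhs = 17, matching y values: 6, 13 (2 points).
  x = 3: rhs = 12, matching y values: none (0 points).
  x = 4: rhs = 6, matching y values: 5, 14 (2 points).
  x = 5: rhs = 5, matching y values: 9, 10 (2 points).
  x = 6: rhs = 15, matching y values: none (0 points).
  x = 7: rhs = 4, matching y values: 2, 17 (2 points).
  x = 8: rhs = 16, matching y values: 4, 15 (2 points).
  x = 9: rhs = 0, matching y values: 0 (1 points).
  x = 10: rhs = 0, matching y values: 0 (1 points).
  x = 11: rhs = 3, matching y values: none (0 points).
  x = 12: rhs = 15, matching y values: none (0 points).
  x = 13: rhs = 4, matching y values: 2, 17 (2 points).
  x = 14: rhs = 14, matching y values: none (0 points).
  x = 15: rhs = 13, matching y values: none (0 points).
  x = 16: rhs = 7, matching y values: 8, 11 (2 points).
  x = 17: rhs = 2, matching y values: none (0 points).
  x = 18: rhs = 4, matching y values: 2, 17 (2 points).
Total affine count: 19.
Full point count |E(F_19)| = 19 + 1 = 20.
Hasse bound: |20 − (19+1)| = |0| = 0 ≤ 2√19 ≈ 8.7178 ✓.


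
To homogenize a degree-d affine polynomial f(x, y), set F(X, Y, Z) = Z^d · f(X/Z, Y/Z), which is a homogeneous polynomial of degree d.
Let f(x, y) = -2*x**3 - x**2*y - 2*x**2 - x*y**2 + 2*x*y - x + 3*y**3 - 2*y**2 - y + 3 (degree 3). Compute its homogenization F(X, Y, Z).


F(X, Y, Z) = -2*X**3 - X**2*Y - 2*X**2*Z - X*Y**2 + 2*X*Y*Z - X*Z**2 + 3*Y**3 - 2*Y**2*Z - Y*Z**2 + 3*Z**3

deg(f) = 3.
Substitute x = X/Z, y = Y/Z into f, then multiply by Z^3.
  monomial -2·x^3·y^0 ↦ -2·X^3·Y^0·Z^0.
  monomial -1·x^2·y^1 ↦ -1·X^2·Y^1·Z^0.
  monomial -2·x^2·y^0 ↦ -2·X^2·Y^0·Z^1.
  monomial -1·x^1·y^2 ↦ -1·X^1·Y^2·Z^0.
  monomial 2·x^1·y^1 ↦ 2·X^1·Y^1·Z^1.
  monomial -1·x^1·y^0 ↦ -1·X^1·Y^0·Z^2.
  monomial 3·x^0·y^3 ↦ 3·X^0·Y^3·Z^0.
  monomial -2·x^0·y^2 ↦ -2·X^0·Y^2·Z^1.
  monomial -1·x^0·y^1 ↦ -1·X^0·Y^1·Z^2.
  monomial 3·x^0·y^0 ↦ 3·X^0·Y^0·Z^3.
Collecting: F(X, Y, Z) = -2*X**3 - X**2*Y - 2*X**2*Z - X*Y**2 + 2*X*Y*Z - X*Z**2 + 3*Y**3 - 2*Y**2*Z - Y*Z**2 + 3*Z**3.


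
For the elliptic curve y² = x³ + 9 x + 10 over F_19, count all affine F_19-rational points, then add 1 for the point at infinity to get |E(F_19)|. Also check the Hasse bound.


Affine points = {(1, 1), (1, 18), (2, 6), (2, 13), (3, 8), (3, 11), (5, 3), (5, 16), (7, 6), (7, 13), (8, 9), (8, 10), (10, 6), (10, 13), (13, 5), (13, 14), (14, 7), (14, 12), (15, 9), (15, 10), (18, 0)}; affine count = 21; |E(F_19)| = 22.

Discriminant check: Δ ∝ 4a³ + 27b² = 4·9³ + 27·10² = 4·729 + 27·100 ≡ 11 (mod 19). Nonzero ⇒ E is nonsingular.
For each x ∈ F_19, compute rhs = x³ + 9·x + 10 mod 19, then count y ∈ F_19 with y² ≡ rhs.
  x = 0: rhs = 10, matching y values: none (0 points).
  x = 1: rhs = 1, matching y values: 1, 18 (2 points).
  x = 2: rhs = 17, matching y values: 6, 13 (2 points).
  x = 3: rhs = 7, matching y values: 8, 11 (2 points).
  x = 4: rhs = 15, matching y values: none (0 points).
  x = 5: rhs = 9, matching y values: 3, 16 (2 points).
  x = 6: rhs = 14, matching y values: none (0 points).
  x = 7: rhs = 17, matching y values: 6, 13 (2 points).
  x = 8: rhs = 5, matching y values: 9, 10 (2 points).
  x = 9: rhs = 3, matching y values: none (0 points).
  x = 10: rhs = 17, matching y values: 6, 13 (2 points).
  x = 11: rhs = 15, matching y values: none (0 points).
  x = 12: rhs = 3, matching y values: none (0 points).
  x = 13: rhs = 6, matching y values: 5, 14 (2 points).
  x = 14: rhs = 11, matching y values: 7, 12 (2 points).
  x = 15: rhs = 5, matching y values: 9, 10 (2 points).
  x = 16: rhs = 13, matching y values: none (0 points).
  x = 17: rhs = 3, matching y values: none (0 points).
  x = 18: rhs = 0, matching y values: 0 (1 points).
Total affine count: 21.
Full point count |E(F_19)| = 21 + 1 = 22.
Hasse bound: |22 − (19+1)| = |2| = 2 ≤ 2√19 ≈ 8.7178 ✓.


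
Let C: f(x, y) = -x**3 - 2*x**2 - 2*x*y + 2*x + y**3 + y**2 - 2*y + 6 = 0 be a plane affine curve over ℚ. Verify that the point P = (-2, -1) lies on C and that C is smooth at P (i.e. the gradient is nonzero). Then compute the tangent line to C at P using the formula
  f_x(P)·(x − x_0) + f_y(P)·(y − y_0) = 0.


Tangent line at P: 3*y + 3 = 0.

Step 1: f(-2, -1) = 0, so P lies on C.
Step 2: partial derivatives
  f_x(x, y) = -3*x**2 - 4*x - 2*y + 2, f_y(x, y) = -2*x + 3*y**2 + 2*y - 2.
  f_x(P) = 0, f_y(P) = 3 (gradient nonzero, so P is smooth).
Step 3: tangent line at P: 0·(x − -2) + 3·(y − -1) = 0.
Expanding: 3*y + 3 = 0.


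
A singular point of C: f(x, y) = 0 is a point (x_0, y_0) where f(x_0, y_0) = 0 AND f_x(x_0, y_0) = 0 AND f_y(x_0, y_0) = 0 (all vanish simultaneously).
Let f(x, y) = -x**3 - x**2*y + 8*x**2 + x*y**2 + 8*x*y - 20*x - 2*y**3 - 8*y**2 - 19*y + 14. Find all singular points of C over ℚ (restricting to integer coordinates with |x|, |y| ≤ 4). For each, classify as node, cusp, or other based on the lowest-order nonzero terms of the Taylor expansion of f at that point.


Singular points: {(3, -1)}; classification: cusp.

Compute partial derivatives:
  f_x = -3*x**2 - 2*x*y + 16*x + y**2 + 8*y - 20.
  f_y = -x**2 + 2*x*y + 8*x - 6*y**2 - 16*y - 19.
Scan x_0 ∈ {−4, ..., 4}. For each x_0, f_y(x_0, y) is a polynomial in y; find its integer roots y ∈ {−4, ..., 4}, then test f_x and f at those candidates.
  x = -4: f_y(-4, y) = -6*y**2 - 24*y - 67; no integer root y with |y| ≤ 4.
  x = -3: f_y(-3, y) = -6*y**2 - 22*y - 52; no integer root y with |y| ≤ 4.
  x = -2: f_y(-2, y) = -6*y**2 - 20*y - 39; no integer root y with |y| ≤ 4.
  x = -1: f_y(-1, y) = -6*y**2 - 18*y - 28; no integer root y with |y| ≤ 4.
  x = 0: f_y(0, y) = -6*y**2 - 16*y - 19; no integer root y with |y| ≤ 4.
  x = 1: f_y(1, y) = -6*y**2 - 14*y - 12; no integer root y with |y| ≤ 4.
  x = 2: f_y(2, y) = -6*y**2 - 12*y - 7; no integer root y with |y| ≤ 4.
  x = 3: f_y(3, y) = -6*y**2 - 10*y - 4; vanishes at y ∈ {-1}. (3, -1): f_x = 0, f = 0 — SINGULAR.
  x = 4: f_y(4, y) = -6*y**2 - 8*y - 3; no integer root y with |y| ≤ 4.
Only singular point on the grid: (3, -1).
Classify: substitute x = 3 + u, y = -1 + v and expand: f = -u**3 - u**2*v + u*v**2 - 2*v**3 + v**2.
No constant or linear terms (consistent with a singular point). Quadratic part: v**2. Cubic part: -u**3 - u**2*v + u*v**2 - 2*v**3.
The quadratic part v**2 is a perfect square, so there is a single (double) tangent line v = 0, i.e. y = -1. Restricting the cubic part to that line (v = 0) leaves -u**3 ≠ 0, so f is not divisible by v and the branch is v² ≈ u**3 to lowest order — this is a cusp.
Classification: cusp.


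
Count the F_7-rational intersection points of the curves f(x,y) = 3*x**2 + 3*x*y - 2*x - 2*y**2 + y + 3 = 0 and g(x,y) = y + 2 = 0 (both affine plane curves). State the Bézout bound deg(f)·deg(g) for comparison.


Common zeros: {(0, 5), (5, 5)}; count = 2; Bézout bound = 2.

deg(f) = 2, deg(g) = 1, so Bézout bound = 2.
Scan x ∈ F_7. For each x, list the y ∈ F_7 with f(x, y) ≡ 0 and those with g(x, y) ≡ 0 (mod 7); the common zeros in that column are the intersection.
  x = 0: f ≡ 0 at y ∈ {5, 6}; g ≡ 0 at y ∈ {5}; common: {5}.
  x = 1: f ≡ 0 at y ∈ ∅; g ≡ 0 at y ∈ {5}; common: ∅.
  x = 2: f ≡ 0 at y ∈ {3, 4}; g ≡ 0 at y ∈ {5}; common: ∅.
  x = 3: f ≡ 0 at y ∈ ∅; g ≡ 0 at y ∈ {5}; common: ∅.
  x = 4: f ≡ 0 at y ∈ {4, 6}; g ≡ 0 at y ∈ {5}; common: ∅.
  x = 5: f ≡ 0 at y ∈ {3, 5}; g ≡ 0 at y ∈ {5}; common: {5}.
  x = 6: f ≡ 0 at y ∈ ∅; g ≡ 0 at y ∈ {5}; common: ∅.
Collecting: common zeros = {(0, 5), (5, 5)}, so the count is 2.
Comparison with the Bézout bound: 2 ≤ 2 = deg(f)·deg(g), as expected for curves with no common component (the bound is attained).


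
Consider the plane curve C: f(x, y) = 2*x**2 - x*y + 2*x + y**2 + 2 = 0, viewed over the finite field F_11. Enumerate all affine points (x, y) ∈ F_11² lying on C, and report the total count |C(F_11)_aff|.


Affine F_11-points: {(0, 3), (0, 8), (2, 4), (2, 9), (3, 6), (3, 8), (6, 3), (7, 9), (10, 4), (10, 6)}; count = 10.

For each of the 121 pairs (x, y) ∈ F_11², evaluate f(x, y) mod 11. Record the zeros.
  x = 0: [0↦2, 1↦3, 2↦6, 3↦0, 4↦7, 5↦5, 6↦5, 7↦7, 8↦0, 9↦6, 10↦3]  zeros at y ∈ {3, 8}
  x = 1: [0↦6, 1↦6, 2↦8, 3↦1, 4↦7, 5↦4, 6↦3, 7↦4, 8↦7, 9↦1, 10↦8]  zeros at y ∈ ∅
  x = 2: [0↦3, 1↦2, 2↦3, 3↦6, 4↦0, 5↦7, 6↦5, 7↦5, 8↦7, 9↦0, 10↦6]  zeros at y ∈ {4, 9}
  x = 3: [0↦4, 1↦2, 2↦2, 3↦4, 4↦8, 5↦3, 6↦0, 7↦10, 8↦0, 9↦3, 10↦8]  zeros at y ∈ {6, 8}
  x = 4: [0↦9, 1↦6, 2↦5, 3↦6, 4↦9, 5↦3, 6↦10, 7↦8, 8↦8, 9↦10, 10↦3]  zeros at y ∈ ∅
  x = 5: [0↦7, 1↦3, 2↦1, 3↦1, 4↦3, 5↦7, 6↦2, 7↦10, 8↦9, 9↦10, 10↦2]  zeros at y ∈ ∅
  x = 6: [0↦9, 1↦4, 2↦1, 3↦0, 4↦1, 5↦4, 6↦9, 7↦5, 8↦3, 9↦3, 10↦5]  zeros at y ∈ {3}
  x = 7: [0↦4, 1↦9, 2↦5, 3↦3, 4↦3, 5↦5, 6↦9, 7↦4, 8↦1, 9↦0, 10↦1]  zeros at y ∈ {9}
  x = 8: [0↦3, 1↦7, 2↦2, 3↦10, 4↦9, 5↦10, 6↦2, 7↦7, 8↦3, 9↦1, 10↦1]  zeros at y ∈ ∅
  x = 9: [0↦6, 1↦9, 2↦3, 3↦10, 4↦8, 5↦8, 6↦10, 7↦3, 8↦9, 9↦6, 10↦5]  zeros at y ∈ ∅
  x = 10: [0↦2, 1↦4, 2↦8, 3↦3, 4↦0, 5↦10, 6↦0, 7↦3, 8↦8, 9↦4, 10↦2]  zeros at y ∈ {4, 6}
Collecting zeros: affine points = {(0, 3), (0, 8), (2, 4), (2, 9), (3, 6), (3, 8), (6, 3), (7, 9), (10, 4), (10, 6)}.
Total count |C(F_11)_aff| = 10.


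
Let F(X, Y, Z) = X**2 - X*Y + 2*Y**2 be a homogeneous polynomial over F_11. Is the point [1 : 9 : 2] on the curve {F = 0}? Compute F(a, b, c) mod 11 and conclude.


F(1,9,2) ≡ 0 (mod 11); P is on the curve.

Evaluate F(1, 9, 2) term-by-term (mod 11).
  X**2 ↦ 1·1·1·1 = 1
  -X*Y ↦ -1·1·9·1 = -9
  2*Y**2 ↦ 2·1·81·1 = 162
Sum: F(1, 9, 2) = (1) + (-9) + (162) = 154.
Reducing mod 11: 154 ≡ 0 (mod 11).
Since F(a, b, c) ≡ 0 (mod 11), P lies on the curve.


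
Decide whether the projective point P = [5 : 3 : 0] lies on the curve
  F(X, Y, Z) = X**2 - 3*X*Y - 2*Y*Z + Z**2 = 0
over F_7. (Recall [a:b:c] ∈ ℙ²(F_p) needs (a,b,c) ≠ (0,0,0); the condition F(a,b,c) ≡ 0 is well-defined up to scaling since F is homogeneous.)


F(5,3,0) ≡ 1 (mod 7); P is NOT on the curve.

Evaluate F(5, 3, 0) term-by-term (mod 7).
  X**2 ↦ 1·25·1·1 = 25
  -3*X*Y ↦ -3·5·3·1 = -45
  -2*Y*Z ↦ -2·1·3·0 = 0
  Z**2 ↦ 1·1·1·0 = 0
Sum: F(5, 3, 0) = (25) + (-45) + (0) + (0) = -20.
Reducing mod 7: -20 ≡ 1 (mod 7).
Since F(a, b, c) ≡ 1 ≠ 0 (mod 7), P does NOT lie on the curve.


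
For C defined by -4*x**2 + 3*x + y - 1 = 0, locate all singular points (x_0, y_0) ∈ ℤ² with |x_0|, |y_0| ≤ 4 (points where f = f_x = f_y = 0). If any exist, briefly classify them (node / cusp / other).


No singular points in the scanned grid; C is smooth there.

Compute partial derivatives:
  f_x = 3 - 8*x.
  f_y = 1.
f_y = 1 is a nonzero constant, so f_y never vanishes: no point (x, y) can satisfy f = f_x = f_y = 0. In particular no (x, y) ∈ {−4, ..., 4}² is singular; the curve is smooth.


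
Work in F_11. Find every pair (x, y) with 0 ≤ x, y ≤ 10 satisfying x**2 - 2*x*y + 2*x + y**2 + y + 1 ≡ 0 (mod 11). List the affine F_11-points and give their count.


Affine F_11-points: {(3, 6), (3, 10), (4, 8), (4, 10), (5, 2), (5, 7), (7, 6), (7, 7), (8, 2), (10, 0), (10, 8)}; count = 11.

For each of the 121 pairs (x, y) ∈ F_11², evaluate f(x, y) mod 11. Record the zeros.
  x = 0: [0↦1, 1↦3, 2↦7, 3↦2, 4↦10, 5↦9, 6↦10, 7↦2, 8↦7, 9↦3, 10↦1]  zeros at y ∈ ∅
  x = 1: [0↦4, 1↦4, 2↦6, 3↦10, 4↦5, 5↦2, 6↦1, 7↦2, 8↦5, 9↦10, 10↦6]  zeros at y ∈ ∅
  x = 2: [0↦9, 1↦7, 2↦7, 3↦9, 4↦2, 5↦8, 6↦5, 7↦4, 8↦5, 9↦8, 10↦2]  zeros at y ∈ ∅
  x = 3: [0↦5, 1↦1, 2↦10, 3↦10, 4↦1, 5↦5, 6↦0, 7↦8, 8↦7, 9↦8, 10↦0]  zeros at y ∈ {6, 10}
  x = 4: [0↦3, 1↦8, 2↦4, 3↦2, 4↦2, 5↦4, 6↦8, 7↦3, 8↦0, 9↦10, 10↦0]  zeros at y ∈ {8, 10}
  x = 5: [0↦3, 1↦6, 2↦0, 3↦7, 4↦5, 5↦5, 6↦7, 7↦0, 8↦6, 9↦3, 10↦2]  zeros at y ∈ {2, 7}
  x = 6: [0↦5, 1↦6, 2↦9, 3↦3, 4↦10, 5↦8, 6↦8, 7↦10, 8↦3, 9↦9, 10↦6]  zeros at y ∈ ∅
  x = 7: [0↦9, 1↦8, 2↦9, 3↦1, 4↦6, 5↦2, 6↦0, 7↦0, 8↦2, 9↦6, 10↦1]  zeros at y ∈ {6, 7}
  x = 8: [0↦4, 1↦1, 2↦0, 3↦1, 4↦4, 5↦9, 6↦5, 7↦3, 8↦3, 9↦5, 10↦9]  zeros at y ∈ {2}
  x = 9: [0↦1, 1↦7, 2↦4, 3↦3, 4↦4, 5↦7, 6↦1, 7↦8, 8↦6, 9↦6, 10↦8]  zeros at y ∈ ∅
  x = 10: [0↦0, 1↦4, 2↦10, 3↦7, 4↦6, 5↦7, 6↦10, 7↦4, 8↦0, 9↦9, 10↦9]  zeros at y ∈ {0, 8}
Collecting zeros: affine points = {(3, 6), (3, 10), (4, 8), (4, 10), (5, 2), (5, 7), (7, 6), (7, 7), (8, 2), (10, 0), (10, 8)}.
Total count |C(F_11)_aff| = 11.


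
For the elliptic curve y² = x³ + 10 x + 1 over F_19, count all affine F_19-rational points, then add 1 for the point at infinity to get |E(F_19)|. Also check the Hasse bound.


Affine points = {(0, 1), (0, 18), (3, 1), (3, 18), (5, 9), (5, 10), (6, 7), (6, 12), (8, 2), (8, 17), (11, 6), (11, 13), (12, 5), (12, 14), (14, 4), (14, 15), (15, 7), (15, 12), (16, 1), (16, 18), (17, 7), (17, 12), (18, 3), (18, 16)}; affine count = 24; |E(F_19)| = 25.

Discriminant check: Δ ∝ 4a³ + 27b² = 4·10³ + 27·1² = 4·1000 + 27·1 ≡ 18 (mod 19). Nonzero ⇒ E is nonsingular.
For each x ∈ F_19, compute rhs = x³ + 10·x + 1 mod 19, then count y ∈ F_19 with y² ≡ rhs.
  x = 0: rhs = 1, matching y values: 1, 18 (2 points).
  x = 1: rhs = 12, matching y values: none (0 points).
  x = 2: rhs = 10, matching y values: none (0 points).
  x = 3: rhs = 1, matching y values: 1, 18 (2 points).
  x = 4: rhs = 10, matching y values: none (0 points).
  x = 5: rhs = 5, matching y values: 9, 10 (2 points).
  x = 6: rhs = 11, matching y values: 7, 12 (2 points).
  x = 7: rhs = 15, matching y values: none (0 points).
  x = 8: rhs = 4, matching y values: 2, 17 (2 points).
  x = 9: rhs = 3, matching y values: none (0 points).
  x = 10: rhs = 18, matching y values: none (0 points).
  x = 11: rhs = 17, matching y values: 6, 13 (2 points).
  x = 12: rhs = 6, matching y values: 5, 14 (2 points).
  x = 13: rhs = 10, matching y values: none (0 points).
  x = 14: rhs = 16, matching y values: 4, 15 (2 points).
  x = 15: rhs = 11, matching y values: 7, 12 (2 points).
  x = 16: rhs = 1, matching y values: 1, 18 (2 points).
  x = 17: rhs = 11, matching y values: 7, 12 (2 points).
  x = 18: rhs = 9, matching y values: 3, 16 (2 points).
Total affine count: 24.
Full point count |E(F_19)| = 24 + 1 = 25.
Hasse bound: |25 − (19+1)| = |5| = 5 ≤ 2√19 ≈ 8.7178 ✓.


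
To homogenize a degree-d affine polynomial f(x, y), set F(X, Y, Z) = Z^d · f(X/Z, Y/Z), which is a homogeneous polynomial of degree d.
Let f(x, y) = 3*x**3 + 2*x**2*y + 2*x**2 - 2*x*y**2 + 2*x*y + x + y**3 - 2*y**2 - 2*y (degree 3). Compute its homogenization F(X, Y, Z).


F(X, Y, Z) = 3*X**3 + 2*X**2*Y + 2*X**2*Z - 2*X*Y**2 + 2*X*Y*Z + X*Z**2 + Y**3 - 2*Y**2*Z - 2*Y*Z**2

deg(f) = 3.
Substitute x = X/Z, y = Y/Z into f, then multiply by Z^3.
  monomial 3·x^3·y^0 ↦ 3·X^3·Y^0·Z^0.
  monomial 2·x^2·y^1 ↦ 2·X^2·Y^1·Z^0.
  monomial 2·x^2·y^0 ↦ 2·X^2·Y^0·Z^1.
  monomial -2·x^1·y^2 ↦ -2·X^1·Y^2·Z^0.
  monomial 2·x^1·y^1 ↦ 2·X^1·Y^1·Z^1.
  monomial 1·x^1·y^0 ↦ 1·X^1·Y^0·Z^2.
  monomial 1·x^0·y^3 ↦ 1·X^0·Y^3·Z^0.
  monomial -2·x^0·y^2 ↦ -2·X^0·Y^2·Z^1.
  monomial -2·x^0·y^1 ↦ -2·X^0·Y^1·Z^2.
Collecting: F(X, Y, Z) = 3*X**3 + 2*X**2*Y + 2*X**2*Z - 2*X*Y**2 + 2*X*Y*Z + X*Z**2 + Y**3 - 2*Y**2*Z - 2*Y*Z**2.


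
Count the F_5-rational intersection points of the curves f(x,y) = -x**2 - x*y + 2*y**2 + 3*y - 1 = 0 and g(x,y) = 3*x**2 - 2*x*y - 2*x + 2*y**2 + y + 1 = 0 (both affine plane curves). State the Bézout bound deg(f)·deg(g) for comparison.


Common zeros: ∅; count = 0; Bézout bound = 4.

deg(f) = 2, deg(g) = 2, so Bézout bound = 4.
Scan x ∈ F_5. For each x, list the y ∈ F_5 with f(x, y) ≡ 0 and those with g(x, y) ≡ 0 (mod 5); the common zeros in that column are the intersection.
  x = 0: f ≡ 0 at y ∈ ∅; g ≡ 0 at y ∈ ∅; common: ∅.
  x = 1: f ≡ 0 at y ∈ {2}; g ≡ 0 at y ∈ {4}; common: ∅.
  x = 2: f ≡ 0 at y ∈ {0, 2}; g ≡ 0 at y ∈ ∅; common: ∅.
  x = 3: f ≡ 0 at y ∈ {0}; g ≡ 0 at y ∈ {2, 3}; common: ∅.
  x = 4: f ≡ 0 at y ∈ ∅; g ≡ 0 at y ∈ {2, 4}; common: ∅.
Collecting: common zeros = ∅, so the count is 0.
Comparison with the Bézout bound: 0 ≤ 4 = deg(f)·deg(g), as expected for curves with no common component (the affine F_5-count falls short of the bound because intersections may lie at infinity, over extension fields, or carry multiplicity).


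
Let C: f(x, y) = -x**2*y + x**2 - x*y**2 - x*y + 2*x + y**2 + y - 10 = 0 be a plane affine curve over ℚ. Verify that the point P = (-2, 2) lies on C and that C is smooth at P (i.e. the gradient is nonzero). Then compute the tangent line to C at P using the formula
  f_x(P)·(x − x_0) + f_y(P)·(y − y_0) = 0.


Tangent line at P: 11*y - 22 = 0.

Step 1: f(-2, 2) = 0, so P lies on C.
Step 2: partial derivatives
  f_x(x, y) = -2*x*y + 2*x - y**2 - y + 2, f_y(x, y) = -x**2 - 2*x*y - x + 2*y + 1.
  f_x(P) = 0, f_y(P) = 11 (gradient nonzero, so P is smooth).
Step 3: tangent line at P: 0·(x − -2) + 11·(y − 2) = 0.
Expanding: 11*y - 22 = 0.


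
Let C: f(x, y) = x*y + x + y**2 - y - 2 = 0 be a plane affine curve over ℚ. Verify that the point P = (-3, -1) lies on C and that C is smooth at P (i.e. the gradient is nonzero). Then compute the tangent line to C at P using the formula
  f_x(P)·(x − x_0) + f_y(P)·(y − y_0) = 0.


Tangent line at P: -6*y - 6 = 0.

Step 1: f(-3, -1) = 0, so P lies on C.
Step 2: partial derivatives
  f_x(x, y) = y + 1, f_y(x, y) = x + 2*y - 1.
  f_x(P) = 0, f_y(P) = -6 (gradient nonzero, so P is smooth).
Step 3: tangent line at P: 0·(x − -3) + -6·(y − -1) = 0.
Expanding: -6*y - 6 = 0.


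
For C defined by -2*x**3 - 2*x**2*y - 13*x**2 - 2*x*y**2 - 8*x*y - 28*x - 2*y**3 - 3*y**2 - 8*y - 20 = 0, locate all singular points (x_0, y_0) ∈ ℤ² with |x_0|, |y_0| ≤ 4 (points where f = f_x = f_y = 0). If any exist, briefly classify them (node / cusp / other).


Singular points: {(-2, 0)}; classification: node.

Compute partial derivatives:
  f_x = -6*x**2 - 4*x*y - 26*x - 2*y**2 - 8*y - 28.
  f_y = -2*x**2 - 4*x*y - 8*x - 6*y**2 - 6*y - 8.
Scan x_0 ∈ {−4, ..., 4}. For each x_0, f_y(x_0, y) is a polynomial in y; find its integer roots y ∈ {−4, ..., 4}, then test f_x and f at those candidates.
  x = -4: f_y(-4, y) = -6*y**2 + 10*y - 8; no integer root y with |y| ≤ 4.
  x = -3: f_y(-3, y) = -6*y**2 + 6*y - 2; no integer root y with |y| ≤ 4.
  x = -2: f_y(-2, y) = -6*y**2 + 2*y; vanishes at y ∈ {0}. (-2, 0): f_x = 0, f = 0 — SINGULAR.
  x = -1: f_y(-1, y) = -6*y**2 - 2*y - 2; no integer root y with |y| ≤ 4.
  x = 0: f_y(0, y) = -6*y**2 - 6*y - 8; no integer root y with |y| ≤ 4.
  x = 1: f_y(1, y) = -6*y**2 - 10*y - 18; no integer root y with |y| ≤ 4.
  x = 2: f_y(2, y) = -6*y**2 - 14*y - 32; no integer root y with |y| ≤ 4.
  x = 3: f_y(3, y) = -6*y**2 - 18*y - 50; no integer root y with |y| ≤ 4.
  x = 4: f_y(4, y) = -6*y**2 - 22*y - 72; no integer root y with |y| ≤ 4.
Only singular point on the grid: (-2, 0).
Classify: substitute x = -2 + u, y = 0 + v and expand: f = -2*u**3 - 2*u**2*v - u**2 - 2*u*v**2 - 2*v**3 + v**2.
No constant or linear terms (consistent with a singular point). Quadratic part: -u**2 + v**2. Cubic part: -2*u**3 - 2*u**2*v - 2*u*v**2 - 2*v**3.
The quadratic part v**2 - u**2 = (v − u)(v + u) splits into two distinct linear factors, so there are two distinct tangent lines y − 0 = ±(x − -2) — this is a node (ordinary double point).
Classification: node.
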